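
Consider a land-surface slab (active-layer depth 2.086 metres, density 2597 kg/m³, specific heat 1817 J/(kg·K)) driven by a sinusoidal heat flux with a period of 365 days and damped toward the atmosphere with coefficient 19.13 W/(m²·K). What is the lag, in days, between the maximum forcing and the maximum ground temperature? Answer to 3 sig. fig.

Areal heat capacity C = ρ c_p D = 2597 × 1817 × 2.086 = 9.84×10^6 J m⁻² K⁻¹.
ω = 2π / 3.15×10^7 s = 1.99×10^-7 s⁻¹.
Phase lag φ = arctan(Cω/λ) = arctan(1.96/19.13) = 0.102 rad.
Time lag = φ / ω = 0.102 / 1.99×10^-7 = 5.13×10^5 s = 5.93 days.

5.93 days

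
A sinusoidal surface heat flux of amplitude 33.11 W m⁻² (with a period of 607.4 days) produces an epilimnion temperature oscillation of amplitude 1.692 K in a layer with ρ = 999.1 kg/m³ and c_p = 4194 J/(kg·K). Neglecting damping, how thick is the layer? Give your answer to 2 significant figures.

ω = 2π / 5.25×10^7 s = 1.20×10^-7 s⁻¹.
Required C = F₀ / (A ω) = 33.11 / (1.692 × 1.20×10^-7) = 1.63×10^8 J/(m²·K).
D = C / (ρ c_p) = 1.63×10^8 / (999.1 × 4194) = 39.0 m.

39 m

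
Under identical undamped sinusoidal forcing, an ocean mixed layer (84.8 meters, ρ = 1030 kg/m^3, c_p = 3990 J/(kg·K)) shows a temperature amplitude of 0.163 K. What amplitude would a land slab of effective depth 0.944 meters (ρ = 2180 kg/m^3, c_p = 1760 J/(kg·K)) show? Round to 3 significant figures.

15.7 K

C_ocean = 3.49×10^8 J/(m²·K); C_land = 3.62×10^6 J/(m²·K).
A ∝ 1/C ⇒ A_land = A_ocean × C_ocean/C_land = 0.163 × 96.2 = 15.7 K.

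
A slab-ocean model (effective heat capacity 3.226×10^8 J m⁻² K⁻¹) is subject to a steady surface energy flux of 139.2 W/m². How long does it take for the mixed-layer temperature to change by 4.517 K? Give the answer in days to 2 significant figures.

120 days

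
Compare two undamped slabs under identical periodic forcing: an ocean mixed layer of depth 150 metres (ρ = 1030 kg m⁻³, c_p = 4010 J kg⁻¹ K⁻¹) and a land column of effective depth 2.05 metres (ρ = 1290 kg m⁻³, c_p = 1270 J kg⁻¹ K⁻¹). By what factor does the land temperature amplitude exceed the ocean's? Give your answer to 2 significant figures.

180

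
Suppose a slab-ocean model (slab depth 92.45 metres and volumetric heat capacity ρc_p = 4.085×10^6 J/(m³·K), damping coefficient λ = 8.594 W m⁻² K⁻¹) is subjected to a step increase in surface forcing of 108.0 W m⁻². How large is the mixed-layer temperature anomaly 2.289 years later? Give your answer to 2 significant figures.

10 K

Areal heat capacity C = ρc_p × D = 4.085×10^6 × 92.45 = 3.78×10^8 J/(m^2 K).
τ = C / λ = 3.78×10^8 / 8.594 = 4.39×10^7 s.
Equilibrium anomaly ΔT_eq = F / λ = 108.0 / 8.594 = 12.6 K.
t = 2.289 years = 7.22×10^7 s, so t/τ = 1.64.
ΔT(t) = ΔT_eq (1 − e^(−t/τ)) = 12.6 × (1 − e^−1.64) = 10.1 K.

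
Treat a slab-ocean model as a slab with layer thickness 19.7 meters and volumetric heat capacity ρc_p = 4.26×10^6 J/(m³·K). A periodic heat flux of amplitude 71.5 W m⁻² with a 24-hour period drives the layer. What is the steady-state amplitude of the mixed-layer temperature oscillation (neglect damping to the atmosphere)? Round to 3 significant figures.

0.0117 K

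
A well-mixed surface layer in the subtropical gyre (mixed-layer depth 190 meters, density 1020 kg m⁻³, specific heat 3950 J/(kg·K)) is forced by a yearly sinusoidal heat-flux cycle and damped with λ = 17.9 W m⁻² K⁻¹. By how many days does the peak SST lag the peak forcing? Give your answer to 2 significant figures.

Areal heat capacity C = ρ c_p D = 1020 × 3950 × 190 = 7.66×10^8 J/(m²·K).
ω = 2π / 3.15×10^7 s = 1.99×10^-7 s⁻¹.
Phase lag φ = arctan(Cω/λ) = arctan(153/17.9) = 1.45 rad.
Time lag = φ / ω = 1.45 / 1.99×10^-7 = 7.30×10^6 s = 84.5 days.

84 days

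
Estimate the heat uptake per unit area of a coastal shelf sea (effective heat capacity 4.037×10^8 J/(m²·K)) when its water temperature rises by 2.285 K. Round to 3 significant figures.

9.22×10^8

Areal heat capacity C = 4.037×10^8 J/(m²·K) (given).
ΔQ = C ΔT = 4.04×10^8 × 2.285 = 9.22×10^8 J/m².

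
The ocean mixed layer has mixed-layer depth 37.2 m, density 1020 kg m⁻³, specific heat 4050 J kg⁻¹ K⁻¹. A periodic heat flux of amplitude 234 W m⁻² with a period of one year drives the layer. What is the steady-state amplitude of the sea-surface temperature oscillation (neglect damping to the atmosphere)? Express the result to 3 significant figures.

7.64 K

Areal heat capacity C = ρ c_p D = 1020 × 4050 × 37.2 = 1.54×10^8 J m⁻² K⁻¹.
Angular frequency ω = 2π / T = 2π / 3.15×10^7 s = 1.99×10^-7 s⁻¹.
Cω = 1.54×10^8 × 1.99×10^-7 = 30.6 W/(m²·K).
Amplitude A = F₀ / (Cω) = 234 / 30.6 = 7.64 K.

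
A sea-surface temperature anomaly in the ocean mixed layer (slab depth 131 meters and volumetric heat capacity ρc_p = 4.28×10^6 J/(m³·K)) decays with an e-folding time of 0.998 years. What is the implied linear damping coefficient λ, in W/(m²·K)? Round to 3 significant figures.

17.8

Areal heat capacity C = ρc_p × D = 4.28×10^6 × 131 = 5.61×10^8 J/(m^2 K).
τ = 0.998 years = 3.15×10^7 s.
λ = C / τ = 5.61×10^8 / 3.15×10^7 = 17.8 W/(m²·K).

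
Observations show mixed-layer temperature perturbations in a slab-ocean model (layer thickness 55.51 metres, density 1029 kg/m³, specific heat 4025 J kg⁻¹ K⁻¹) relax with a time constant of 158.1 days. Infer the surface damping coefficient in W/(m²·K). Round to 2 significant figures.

Areal heat capacity C = ρ c_p D = 1029 × 4025 × 55.51 = 2.30×10^8 J/(m²·K).
τ = 158.1 days = 1.37×10^7 s.
λ = C / τ = 2.30×10^8 / 1.37×10^7 = 16.8 W/(m²·K).

17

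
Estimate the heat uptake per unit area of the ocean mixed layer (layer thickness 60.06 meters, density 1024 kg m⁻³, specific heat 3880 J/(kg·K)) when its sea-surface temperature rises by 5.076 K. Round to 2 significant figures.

1.2×10^9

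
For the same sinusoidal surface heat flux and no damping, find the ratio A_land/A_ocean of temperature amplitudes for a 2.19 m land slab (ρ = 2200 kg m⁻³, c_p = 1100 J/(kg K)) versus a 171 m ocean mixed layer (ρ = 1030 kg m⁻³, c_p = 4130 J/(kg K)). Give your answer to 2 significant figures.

140

C_ocean = 1030 × 4130 × 171 = 7.27×10^8 J/(m²·K).
C_land = 2200 × 1100 × 2.19 = 5.30×10^6 J/(m²·K).
Undamped amplitude ∝ 1/C, so A_land/A_ocean = C_ocean/C_land = 137.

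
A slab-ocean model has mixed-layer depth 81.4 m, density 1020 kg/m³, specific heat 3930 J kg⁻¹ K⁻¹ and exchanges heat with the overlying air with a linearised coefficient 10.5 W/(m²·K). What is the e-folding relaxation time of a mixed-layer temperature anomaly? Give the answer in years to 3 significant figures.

0.985 years

Areal heat capacity C = ρ c_p D = 1020 × 3930 × 81.4 = 3.26×10^8 J m⁻² K⁻¹.
Relaxation time τ = C / λ = 3.26×10^8 / 10.5 = 3.11×10^7 s.
In years: 3.11×10^7 s / (3.156×10^7 s/year) = 0.985 years.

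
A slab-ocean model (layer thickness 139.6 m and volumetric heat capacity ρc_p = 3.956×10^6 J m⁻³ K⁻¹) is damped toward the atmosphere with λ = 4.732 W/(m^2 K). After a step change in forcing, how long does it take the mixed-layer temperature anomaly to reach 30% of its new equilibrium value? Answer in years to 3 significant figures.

Areal heat capacity C = ρc_p × D = 3.956×10^6 × 139.6 = 5.52×10^8 J/(m²·K).
τ = C / λ = 5.52×10^8 / 4.732 = 1.17×10^8 s.
Fraction reached: 1 − e^(−t/τ) = 0.30 ⇒ t = −τ ln(1 − 0.30) = τ × 0.357.
t = 4.16×10^7 s = 1.32 years.

1.32 years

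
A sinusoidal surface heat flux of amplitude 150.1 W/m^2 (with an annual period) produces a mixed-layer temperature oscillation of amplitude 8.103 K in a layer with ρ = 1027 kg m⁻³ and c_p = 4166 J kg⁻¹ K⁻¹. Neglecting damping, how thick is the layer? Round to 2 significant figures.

ω = 2π / 3.15×10^7 s = 1.99×10^-7 s⁻¹.
Required C = F₀ / (A ω) = 150.1 / (8.103 × 1.99×10^-7) = 9.30×10^7 J/(m²·K).
D = C / (ρ c_p) = 9.30×10^7 / (1027 × 4166) = 21.7 m.

22 m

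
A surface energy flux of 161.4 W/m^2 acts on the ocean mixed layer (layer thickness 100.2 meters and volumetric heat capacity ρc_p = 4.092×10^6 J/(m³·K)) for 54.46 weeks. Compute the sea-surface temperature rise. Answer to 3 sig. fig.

13.0 K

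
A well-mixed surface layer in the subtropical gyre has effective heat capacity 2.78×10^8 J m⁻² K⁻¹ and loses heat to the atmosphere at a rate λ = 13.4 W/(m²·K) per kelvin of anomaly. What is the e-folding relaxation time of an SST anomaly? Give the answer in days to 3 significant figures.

Areal heat capacity C = 2.78×10^8 J m⁻² K⁻¹ (given).
Relaxation time τ = C / λ = 2.78×10^8 / 13.4 = 2.07×10^7 s.
In days: 2.07×10^7 s / (86400 s/day) = 240 days.

240 days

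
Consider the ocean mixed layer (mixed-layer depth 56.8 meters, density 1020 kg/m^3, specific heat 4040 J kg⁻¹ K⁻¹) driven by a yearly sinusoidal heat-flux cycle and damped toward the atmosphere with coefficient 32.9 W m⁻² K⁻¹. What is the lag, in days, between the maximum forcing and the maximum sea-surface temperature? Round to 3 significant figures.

55.6 days

Areal heat capacity C = ρ c_p D = 1020 × 4040 × 56.8 = 2.34×10^8 J m⁻² K⁻¹.
ω = 2π / 3.15×10^7 s = 1.99×10^-7 s⁻¹.
Phase lag φ = arctan(Cω/λ) = arctan(46.6/32.9) = 0.956 rad.
Time lag = φ / ω = 0.956 / 1.99×10^-7 = 4.80×10^6 s = 55.6 days.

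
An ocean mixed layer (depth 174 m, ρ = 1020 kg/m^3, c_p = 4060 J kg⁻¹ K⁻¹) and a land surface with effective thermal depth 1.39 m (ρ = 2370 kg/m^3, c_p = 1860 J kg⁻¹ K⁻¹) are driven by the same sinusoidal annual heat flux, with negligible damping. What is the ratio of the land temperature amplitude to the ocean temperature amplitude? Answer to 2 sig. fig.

C_ocean = 1020 × 4060 × 174 = 7.21×10^8 J/(m²·K).
C_land = 2370 × 1860 × 1.39 = 6.13×10^6 J/(m²·K).
Undamped amplitude ∝ 1/C, so A_land/A_ocean = C_ocean/C_land = 118.

120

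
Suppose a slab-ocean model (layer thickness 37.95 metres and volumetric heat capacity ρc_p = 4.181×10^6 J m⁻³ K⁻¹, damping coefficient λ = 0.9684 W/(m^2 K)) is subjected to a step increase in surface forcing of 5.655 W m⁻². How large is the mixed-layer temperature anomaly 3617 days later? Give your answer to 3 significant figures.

Areal heat capacity C = ρc_p × D = 4.181×10^6 × 37.95 = 1.59×10^8 J m⁻² K⁻¹.
τ = C / λ = 1.59×10^8 / 0.9684 = 1.64×10^8 s.
Equilibrium anomaly ΔT_eq = F / λ = 5.655 / 0.9684 = 5.84 K.
t = 3617 days = 3.13×10^8 s, so t/τ = 1.91.
ΔT(t) = ΔT_eq (1 − e^(−t/τ)) = 5.84 × (1 − e^−1.91) = 4.97 K.

4.97 K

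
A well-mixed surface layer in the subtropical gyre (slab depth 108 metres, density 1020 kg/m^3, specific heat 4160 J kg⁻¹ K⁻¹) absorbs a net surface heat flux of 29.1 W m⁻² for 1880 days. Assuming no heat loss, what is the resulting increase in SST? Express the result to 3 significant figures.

Areal heat capacity C = ρ c_p D = 1020 × 4160 × 108 = 4.58×10^8 J/(m²·K).
Net heat input Q = F Δt = 29.1 × (1880 days × 86400 s/day) = 4.73×10^9 J/m².
ΔT = Q / C = 4.73×10^9 / 4.58×10^8 = 10.3 K.

10.3 K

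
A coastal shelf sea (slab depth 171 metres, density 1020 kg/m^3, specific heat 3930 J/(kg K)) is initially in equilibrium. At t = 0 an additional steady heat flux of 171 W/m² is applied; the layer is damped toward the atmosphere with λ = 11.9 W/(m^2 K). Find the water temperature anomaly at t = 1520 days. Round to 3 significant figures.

12.9 K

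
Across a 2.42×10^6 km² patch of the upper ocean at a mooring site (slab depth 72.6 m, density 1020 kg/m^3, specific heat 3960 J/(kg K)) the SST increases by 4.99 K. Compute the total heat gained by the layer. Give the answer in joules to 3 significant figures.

3.54×10^21 J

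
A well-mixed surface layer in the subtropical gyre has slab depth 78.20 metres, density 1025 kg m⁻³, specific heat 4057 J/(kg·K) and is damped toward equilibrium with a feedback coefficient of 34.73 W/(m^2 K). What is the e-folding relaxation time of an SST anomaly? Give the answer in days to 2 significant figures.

110 days

Areal heat capacity C = ρ c_p D = 1025 × 4057 × 78.20 = 3.25×10^8 J/(m²·K).
Relaxation time τ = C / λ = 3.25×10^8 / 34.73 = 9.36×10^6 s.
In days: 9.36×10^6 s / (86400 s/day) = 108 days.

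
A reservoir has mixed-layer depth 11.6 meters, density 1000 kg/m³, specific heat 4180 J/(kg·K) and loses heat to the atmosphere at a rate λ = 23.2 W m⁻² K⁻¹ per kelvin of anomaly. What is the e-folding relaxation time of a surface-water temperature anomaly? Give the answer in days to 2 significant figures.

24 days

Areal heat capacity C = ρ c_p D = 1000 × 4180 × 11.6 = 4.85×10^7 J m⁻² K⁻¹.
Relaxation time τ = C / λ = 4.85×10^7 / 23.2 = 2.09×10^6 s.
In days: 2.09×10^6 s / (86400 s/day) = 24.2 days.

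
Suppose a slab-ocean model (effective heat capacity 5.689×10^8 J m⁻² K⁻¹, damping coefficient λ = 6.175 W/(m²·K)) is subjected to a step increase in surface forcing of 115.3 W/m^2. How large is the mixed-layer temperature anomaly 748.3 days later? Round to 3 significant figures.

Areal heat capacity C = 5.689×10^8 J m⁻² K⁻¹ (given).
τ = C / λ = 5.69×10^8 / 6.175 = 9.21×10^7 s.
Equilibrium anomaly ΔT_eq = F / λ = 115.3 / 6.175 = 18.7 K.
t = 748.3 days = 6.47×10^7 s, so t/τ = 0.702.
ΔT(t) = ΔT_eq (1 − e^(−t/τ)) = 18.7 × (1 − e^−0.702) = 9.42 K.

9.42 K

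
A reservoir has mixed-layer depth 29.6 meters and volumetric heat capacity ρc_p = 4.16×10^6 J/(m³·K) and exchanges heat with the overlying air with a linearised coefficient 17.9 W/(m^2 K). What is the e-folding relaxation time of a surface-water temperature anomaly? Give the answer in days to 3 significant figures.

79.6 days

Areal heat capacity C = ρc_p × D = 4.16×10^6 × 29.6 = 1.23×10^8 J/(m^2 K).
Relaxation time τ = C / λ = 1.23×10^8 / 17.9 = 6.88×10^6 s.
In days: 6.88×10^6 s / (86400 s/day) = 79.6 days.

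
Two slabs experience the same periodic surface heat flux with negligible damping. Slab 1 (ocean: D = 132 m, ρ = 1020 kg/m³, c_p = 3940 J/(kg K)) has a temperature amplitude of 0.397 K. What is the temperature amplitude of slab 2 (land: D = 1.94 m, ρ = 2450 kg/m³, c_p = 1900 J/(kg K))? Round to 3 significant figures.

C_ocean = 5.30×10^8 J/(m²·K); C_land = 9.03×10^6 J/(m²·K).
A ∝ 1/C ⇒ A_land = A_ocean × C_ocean/C_land = 0.397 × 58.7 = 23.3 K.

23.3 K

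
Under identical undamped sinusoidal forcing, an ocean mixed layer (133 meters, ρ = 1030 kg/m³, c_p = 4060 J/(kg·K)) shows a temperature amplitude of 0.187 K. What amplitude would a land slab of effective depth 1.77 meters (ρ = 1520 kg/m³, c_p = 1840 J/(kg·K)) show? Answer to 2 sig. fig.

21 K

C_ocean = 5.56×10^8 J/(m²·K); C_land = 4.95×10^6 J/(m²·K).
A ∝ 1/C ⇒ A_land = A_ocean × C_ocean/C_land = 0.187 × 112 = 21.0 K.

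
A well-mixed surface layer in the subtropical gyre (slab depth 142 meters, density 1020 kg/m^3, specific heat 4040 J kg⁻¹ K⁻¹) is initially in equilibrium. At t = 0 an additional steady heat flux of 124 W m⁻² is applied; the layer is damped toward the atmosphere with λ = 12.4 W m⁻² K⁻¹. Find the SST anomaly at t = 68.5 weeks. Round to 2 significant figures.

5.8 K

Areal heat capacity C = ρ c_p D = 1020 × 4040 × 142 = 5.85×10^8 J m⁻² K⁻¹.
τ = C / λ = 5.85×10^8 / 12.4 = 4.72×10^7 s.
Equilibrium anomaly ΔT_eq = F / λ = 124 / 12.4 = 10.0 K.
t = 68.5 weeks = 4.14×10^7 s, so t/τ = 0.878.
ΔT(t) = ΔT_eq (1 − e^(−t/τ)) = 10.0 × (1 − e^−0.878) = 5.84 K.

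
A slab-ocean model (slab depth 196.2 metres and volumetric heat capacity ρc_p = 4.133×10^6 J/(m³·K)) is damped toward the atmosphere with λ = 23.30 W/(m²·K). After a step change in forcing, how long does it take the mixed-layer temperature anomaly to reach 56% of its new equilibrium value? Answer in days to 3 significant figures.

331 days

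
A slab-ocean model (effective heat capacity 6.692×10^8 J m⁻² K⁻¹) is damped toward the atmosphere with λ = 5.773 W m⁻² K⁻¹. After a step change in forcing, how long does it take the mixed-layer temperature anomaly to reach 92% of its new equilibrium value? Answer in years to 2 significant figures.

9.3 years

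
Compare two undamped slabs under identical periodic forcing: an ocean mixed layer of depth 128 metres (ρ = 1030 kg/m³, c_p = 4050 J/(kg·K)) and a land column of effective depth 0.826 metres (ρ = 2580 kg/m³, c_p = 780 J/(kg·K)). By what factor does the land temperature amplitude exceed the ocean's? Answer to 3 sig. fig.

C_ocean = 1030 × 4050 × 128 = 5.34×10^8 J/(m²·K).
C_land = 2580 × 780 × 0.826 = 1.66×10^6 J/(m²·K).
Undamped amplitude ∝ 1/C, so A_land/A_ocean = C_ocean/C_land = 321.

321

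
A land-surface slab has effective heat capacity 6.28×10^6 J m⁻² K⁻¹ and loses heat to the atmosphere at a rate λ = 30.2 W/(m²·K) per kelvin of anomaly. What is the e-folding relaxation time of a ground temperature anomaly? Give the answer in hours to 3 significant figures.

57.8 hours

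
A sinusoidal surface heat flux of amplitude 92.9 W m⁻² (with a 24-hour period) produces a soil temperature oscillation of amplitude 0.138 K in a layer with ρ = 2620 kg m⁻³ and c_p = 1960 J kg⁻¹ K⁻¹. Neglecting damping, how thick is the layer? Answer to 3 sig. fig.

ω = 2π / 86400 s = 7.27×10^-5 s⁻¹.
Required C = F₀ / (A ω) = 92.9 / (0.138 × 7.27×10^-5) = 9.26×10^6 J/(m²·K).
D = C / (ρ c_p) = 9.26×10^6 / (2620 × 1960) = 1.80 m.

1.80 m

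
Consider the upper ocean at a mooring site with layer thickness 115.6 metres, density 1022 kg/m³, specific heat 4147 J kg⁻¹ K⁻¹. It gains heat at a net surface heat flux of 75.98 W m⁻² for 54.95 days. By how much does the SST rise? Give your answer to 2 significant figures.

Areal heat capacity C = ρ c_p D = 1022 × 4147 × 115.6 = 4.90×10^8 J/(m²·K).
Net heat input Q = F Δt = 75.98 × (54.95 days × 86400 s/day) = 3.61×10^8 J/m².
ΔT = Q / C = 3.61×10^8 / 4.90×10^8 = 0.736 K.

0.74 K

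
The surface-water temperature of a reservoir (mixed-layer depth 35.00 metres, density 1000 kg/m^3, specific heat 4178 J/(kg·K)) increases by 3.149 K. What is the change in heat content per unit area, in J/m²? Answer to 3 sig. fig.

4.60×10^8

Areal heat capacity C = ρ c_p D = 1000 × 4178 × 35.00 = 1.46×10^8 J/(m^2 K).
ΔQ = C ΔT = 1.46×10^8 × 3.149 = 4.60×10^8 J/m².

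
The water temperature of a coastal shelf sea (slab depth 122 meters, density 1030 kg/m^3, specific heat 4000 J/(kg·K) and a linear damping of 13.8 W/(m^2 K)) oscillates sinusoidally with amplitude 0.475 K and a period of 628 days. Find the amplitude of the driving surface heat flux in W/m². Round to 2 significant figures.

28

Areal heat capacity C = ρ c_p D = 1030 × 4000 × 122 = 5.03×10^8 J m⁻² K⁻¹.
ω = 2π / 5.43×10^7 s = 1.16×10^-7 s⁻¹.
√((Cω)² + λ²) = √((58.2)² + 13.8²) = 59.8 W/(m²·K).
F₀ = A × √((Cω)²+λ²) = 0.475 × 59.8 = 28.4 W/m².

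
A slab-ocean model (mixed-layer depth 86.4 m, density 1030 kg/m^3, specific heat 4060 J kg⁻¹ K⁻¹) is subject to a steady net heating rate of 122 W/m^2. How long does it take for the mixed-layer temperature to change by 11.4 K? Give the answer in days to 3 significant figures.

Areal heat capacity C = ρ c_p D = 1030 × 4060 × 86.4 = 3.61×10^8 J/(m^2 K).
Time required: Δt = C ΔT / F = 3.61×10^8 × 11.4 / 122 = 3.38×10^7 s.
In days: 3.38×10^7 s / (86400 s/day) = 391 days.

391 days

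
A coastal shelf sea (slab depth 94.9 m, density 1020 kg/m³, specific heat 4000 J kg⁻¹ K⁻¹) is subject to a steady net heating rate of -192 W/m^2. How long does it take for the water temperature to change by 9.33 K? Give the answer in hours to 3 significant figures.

Areal heat capacity C = ρ c_p D = 1020 × 4000 × 94.9 = 3.87×10^8 J/(m^2 K).
Time required: Δt = C ΔT / F = 3.87×10^8 × -9.33 / -192 = 1.88×10^7 s.
In hours: 1.88×10^7 s / (3600 s/hour) = 5230 hours.

5230 hours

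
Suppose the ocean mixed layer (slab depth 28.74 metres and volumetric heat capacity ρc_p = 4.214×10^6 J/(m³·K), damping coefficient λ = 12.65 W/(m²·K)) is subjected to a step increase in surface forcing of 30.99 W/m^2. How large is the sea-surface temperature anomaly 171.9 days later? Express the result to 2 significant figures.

1.9 K

Areal heat capacity C = ρc_p × D = 4.214×10^6 × 28.74 = 1.21×10^8 J m⁻² K⁻¹.
τ = C / λ = 1.21×10^8 / 12.65 = 9.57×10^6 s.
Equilibrium anomaly ΔT_eq = F / λ = 30.99 / 12.65 = 2.45 K.
t = 171.9 days = 1.49×10^7 s, so t/τ = 1.55.
ΔT(t) = ΔT_eq (1 − e^(−t/τ)) = 2.45 × (1 − e^−1.55) = 1.93 K.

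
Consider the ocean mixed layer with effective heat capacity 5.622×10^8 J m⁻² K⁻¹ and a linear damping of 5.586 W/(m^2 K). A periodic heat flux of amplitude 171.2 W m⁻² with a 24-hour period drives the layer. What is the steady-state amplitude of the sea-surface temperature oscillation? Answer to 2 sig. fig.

0.0042 K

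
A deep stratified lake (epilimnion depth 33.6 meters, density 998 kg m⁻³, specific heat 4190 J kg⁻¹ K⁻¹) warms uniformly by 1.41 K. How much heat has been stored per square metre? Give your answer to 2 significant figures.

Areal heat capacity C = ρ c_p D = 998 × 4190 × 33.6 = 1.41×10^8 J m⁻² K⁻¹.
ΔQ = C ΔT = 1.41×10^8 × 1.41 = 1.98×10^8 J/m².

2.0×10^8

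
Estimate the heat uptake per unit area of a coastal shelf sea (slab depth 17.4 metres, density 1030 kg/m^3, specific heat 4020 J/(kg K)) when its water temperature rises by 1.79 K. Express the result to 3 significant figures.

Areal heat capacity C = ρ c_p D = 1030 × 4020 × 17.4 = 7.20×10^7 J/(m^2 K).
ΔQ = C ΔT = 7.20×10^7 × 1.79 = 1.29×10^8 J/m².

1.29×10^8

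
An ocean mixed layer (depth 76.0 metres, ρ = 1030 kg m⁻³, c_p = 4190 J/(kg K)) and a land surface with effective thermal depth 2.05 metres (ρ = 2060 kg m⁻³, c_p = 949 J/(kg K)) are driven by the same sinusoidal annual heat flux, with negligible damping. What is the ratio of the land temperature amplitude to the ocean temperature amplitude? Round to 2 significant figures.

82

C_ocean = 1030 × 4190 × 76.0 = 3.28×10^8 J/(m²·K).
C_land = 2060 × 949 × 2.05 = 4.01×10^6 J/(m²·K).
Undamped amplitude ∝ 1/C, so A_land/A_ocean = C_ocean/C_land = 81.8.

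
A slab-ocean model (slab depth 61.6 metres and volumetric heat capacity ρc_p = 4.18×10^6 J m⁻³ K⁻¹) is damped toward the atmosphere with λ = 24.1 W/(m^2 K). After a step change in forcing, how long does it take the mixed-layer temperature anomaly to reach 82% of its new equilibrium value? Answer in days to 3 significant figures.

Areal heat capacity C = ρc_p × D = 4.18×10^6 × 61.6 = 2.57×10^8 J/(m^2 K).
τ = C / λ = 2.57×10^8 / 24.1 = 1.07×10^7 s.
Fraction reached: 1 − e^(−t/τ) = 0.82 ⇒ t = −τ ln(1 − 0.82) = τ × 1.71.
t = 1.83×10^7 s = 212 days.

212 days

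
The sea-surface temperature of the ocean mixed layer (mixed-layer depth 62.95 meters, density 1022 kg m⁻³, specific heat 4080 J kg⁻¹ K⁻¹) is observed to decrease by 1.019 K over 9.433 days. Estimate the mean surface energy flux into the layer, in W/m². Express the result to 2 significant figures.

-330

Areal heat capacity C = ρ c_p D = 1022 × 4080 × 62.95 = 2.62×10^8 J m⁻² K⁻¹.
Required heat per unit area: Q = C ΔT = 2.62×10^8 × -1.019 = -2.67×10^8 J/m².
Flux F = Q / Δt = -2.67×10^8 / 8.15×10^5 s = -328 W/m².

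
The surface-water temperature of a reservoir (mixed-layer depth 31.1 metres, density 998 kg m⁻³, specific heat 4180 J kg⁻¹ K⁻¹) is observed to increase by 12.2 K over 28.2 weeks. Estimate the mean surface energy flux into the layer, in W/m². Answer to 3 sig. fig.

92.8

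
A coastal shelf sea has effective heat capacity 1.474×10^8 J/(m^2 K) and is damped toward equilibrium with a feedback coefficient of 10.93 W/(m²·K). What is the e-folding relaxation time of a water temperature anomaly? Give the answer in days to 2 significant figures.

160 days

Areal heat capacity C = 1.474×10^8 J/(m^2 K) (given).
Relaxation time τ = C / λ = 1.47×10^8 / 10.93 = 1.35×10^7 s.
In days: 1.35×10^7 s / (86400 s/day) = 156 days.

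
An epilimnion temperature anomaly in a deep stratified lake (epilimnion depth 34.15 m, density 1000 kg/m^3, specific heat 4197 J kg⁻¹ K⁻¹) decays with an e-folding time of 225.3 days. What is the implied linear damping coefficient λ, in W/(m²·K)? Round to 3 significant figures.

7.36

Areal heat capacity C = ρ c_p D = 1000 × 4197 × 34.15 = 1.43×10^8 J/(m^2 K).
τ = 225.3 days = 1.95×10^7 s.
λ = C / τ = 1.43×10^8 / 1.95×10^7 = 7.36 W/(m²·K).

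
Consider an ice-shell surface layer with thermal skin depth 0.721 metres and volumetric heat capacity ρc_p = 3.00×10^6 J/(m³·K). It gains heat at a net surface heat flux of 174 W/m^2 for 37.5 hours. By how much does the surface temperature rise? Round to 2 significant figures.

11 K

Areal heat capacity C = ρc_p × D = 3.00×10^6 × 0.721 = 2.16×10^6 J/(m^2 K).
Net heat input Q = F Δt = 174 × (37.5 hours × 3600 s/hour) = 2.35×10^7 J/m².
ΔT = Q / C = 2.35×10^7 / 2.16×10^6 = 10.9 K.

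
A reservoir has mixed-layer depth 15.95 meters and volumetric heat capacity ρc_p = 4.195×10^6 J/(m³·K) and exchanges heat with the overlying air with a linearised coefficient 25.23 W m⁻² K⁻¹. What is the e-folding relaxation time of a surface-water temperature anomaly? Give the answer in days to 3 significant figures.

Areal heat capacity C = ρc_p × D = 4.195×10^6 × 15.95 = 6.69×10^7 J/(m²·K).
Relaxation time τ = C / λ = 6.69×10^7 / 25.23 = 2.65×10^6 s.
In days: 2.65×10^6 s / (86400 s/day) = 30.7 days.

30.7 days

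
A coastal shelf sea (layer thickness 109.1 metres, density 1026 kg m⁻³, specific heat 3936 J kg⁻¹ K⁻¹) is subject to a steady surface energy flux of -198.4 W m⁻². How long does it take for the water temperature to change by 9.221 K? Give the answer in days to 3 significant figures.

237 days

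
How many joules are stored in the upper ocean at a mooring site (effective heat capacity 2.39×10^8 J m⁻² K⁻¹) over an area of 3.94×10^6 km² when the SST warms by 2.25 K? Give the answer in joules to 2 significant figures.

Areal heat capacity C = 2.39×10^8 J m⁻² K⁻¹ (given).
Heat per unit area: q = C ΔT = 2.39×10^8 × 2.25 = 5.38×10^8 J/m².
Total heat: Q = q × A = 5.38×10^8 × (3.94×10^6 × 10⁶ m²) = 2.12×10^21 J.

2.1×10^21 J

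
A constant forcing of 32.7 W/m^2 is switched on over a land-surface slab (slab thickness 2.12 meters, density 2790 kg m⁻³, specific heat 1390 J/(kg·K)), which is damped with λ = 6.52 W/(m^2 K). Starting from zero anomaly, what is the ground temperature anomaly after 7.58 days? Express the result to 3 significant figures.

2.03 K

Areal heat capacity C = ρ c_p D = 2790 × 1390 × 2.12 = 8.22×10^6 J/(m^2 K).
τ = C / λ = 8.22×10^6 / 6.52 = 1.26×10^6 s.
Equilibrium anomaly ΔT_eq = F / λ = 32.7 / 6.52 = 5.02 K.
t = 7.58 days = 6.55×10^5 s, so t/τ = 0.519.
ΔT(t) = ΔT_eq (1 − e^(−t/τ)) = 5.02 × (1 − e^−0.519) = 2.03 K.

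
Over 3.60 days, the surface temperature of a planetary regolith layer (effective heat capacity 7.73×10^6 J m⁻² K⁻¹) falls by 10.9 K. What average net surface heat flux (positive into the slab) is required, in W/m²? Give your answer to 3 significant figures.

-271

Areal heat capacity C = 7.73×10^6 J m⁻² K⁻¹ (given).
Required heat per unit area: Q = C ΔT = 7.73×10^6 × -10.9 = -8.43×10^7 J/m².
Flux F = Q / Δt = -8.43×10^7 / 3.11×10^5 s = -271 W/m².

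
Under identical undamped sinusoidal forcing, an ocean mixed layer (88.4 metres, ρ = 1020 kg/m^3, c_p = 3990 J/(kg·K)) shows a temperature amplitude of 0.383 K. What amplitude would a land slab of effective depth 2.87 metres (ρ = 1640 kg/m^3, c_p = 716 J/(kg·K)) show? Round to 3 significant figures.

C_ocean = 3.60×10^8 J/(m²·K); C_land = 3.37×10^6 J/(m²·K).
A ∝ 1/C ⇒ A_land = A_ocean × C_ocean/C_land = 0.383 × 107 = 40.9 K.

40.9 K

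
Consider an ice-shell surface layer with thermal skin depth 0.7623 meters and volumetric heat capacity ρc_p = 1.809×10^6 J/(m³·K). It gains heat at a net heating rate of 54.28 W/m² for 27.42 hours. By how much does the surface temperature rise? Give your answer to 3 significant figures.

3.89 K

Areal heat capacity C = ρc_p × D = 1.809×10^6 × 0.7623 = 1.38×10^6 J/(m²·K).
Net heat input Q = F Δt = 54.28 × (27.42 hours × 3600 s/hour) = 5.36×10^6 J/m².
ΔT = Q / C = 5.36×10^6 / 1.38×10^6 = 3.89 K.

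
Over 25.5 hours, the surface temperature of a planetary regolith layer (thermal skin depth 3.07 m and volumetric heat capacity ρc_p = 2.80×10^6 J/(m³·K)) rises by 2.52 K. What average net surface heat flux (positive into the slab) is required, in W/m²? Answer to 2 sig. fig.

Areal heat capacity C = ρc_p × D = 2.80×10^6 × 3.07 = 8.60×10^6 J m⁻² K⁻¹.
Required heat per unit area: Q = C ΔT = 8.60×10^6 × 2.52 = 2.17×10^7 J/m².
Flux F = Q / Δt = 2.17×10^7 / 91800 s = 236 W/m².

240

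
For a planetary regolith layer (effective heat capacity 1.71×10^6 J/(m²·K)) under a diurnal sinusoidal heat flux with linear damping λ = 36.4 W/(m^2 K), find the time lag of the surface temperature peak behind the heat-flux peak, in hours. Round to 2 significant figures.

4.9 hours

Areal heat capacity C = 1.71×10^6 J/(m²·K) (given).
ω = 2π / 86400 s = 7.27×10^-5 s⁻¹.
Phase lag φ = arctan(Cω/λ) = arctan(124/36.4) = 1.29 rad.
Time lag = φ / ω = 1.29 / 7.27×10^-5 = 17700 s = 4.91 hours.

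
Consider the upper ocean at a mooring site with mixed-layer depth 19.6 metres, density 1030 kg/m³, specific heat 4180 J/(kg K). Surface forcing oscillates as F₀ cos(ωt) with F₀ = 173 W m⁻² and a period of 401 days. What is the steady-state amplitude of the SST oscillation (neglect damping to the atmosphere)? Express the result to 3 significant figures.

Areal heat capacity C = ρ c_p D = 1030 × 4180 × 19.6 = 8.44×10^7 J/(m²·K).
Angular frequency ω = 2π / T = 2π / 3.46×10^7 s = 1.81×10^-7 s⁻¹.
Cω = 8.44×10^7 × 1.81×10^-7 = 15.3 W/(m²·K).
Amplitude A = F₀ / (Cω) = 173 / 15.3 = 11.3 K.

11.3 K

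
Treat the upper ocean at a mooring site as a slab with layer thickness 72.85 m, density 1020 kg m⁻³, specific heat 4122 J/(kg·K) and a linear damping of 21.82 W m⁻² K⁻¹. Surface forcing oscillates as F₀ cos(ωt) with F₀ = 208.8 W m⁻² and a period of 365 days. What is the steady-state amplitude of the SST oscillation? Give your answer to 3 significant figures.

Areal heat capacity C = ρ c_p D = 1020 × 4122 × 72.85 = 3.06×10^8 J m⁻² K⁻¹.
Angular frequency ω = 2π / T = 2π / 3.15×10^7 s = 1.99×10^-7 s⁻¹.
√((Cω)² + λ²) = √((61.0)² + 21.82²) = 64.8 W/(m²·K).
Amplitude A = F₀ / √((Cω)²+λ²) = 208.8 / 64.8 = 3.22 K.

3.22 K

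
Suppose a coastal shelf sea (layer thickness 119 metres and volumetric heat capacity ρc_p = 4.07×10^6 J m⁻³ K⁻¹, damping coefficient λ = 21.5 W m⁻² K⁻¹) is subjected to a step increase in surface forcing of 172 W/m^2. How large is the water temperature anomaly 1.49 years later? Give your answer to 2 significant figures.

7.0 K

Areal heat capacity C = ρc_p × D = 4.07×10^6 × 119 = 4.84×10^8 J m⁻² K⁻¹.
τ = C / λ = 4.84×10^8 / 21.5 = 2.25×10^7 s.
Equilibrium anomaly ΔT_eq = F / λ = 172 / 21.5 = 8.00 K.
t = 1.49 years = 4.70×10^7 s, so t/τ = 2.09.
ΔT(t) = ΔT_eq (1 − e^(−t/τ)) = 8.00 × (1 − e^−2.09) = 7.01 K.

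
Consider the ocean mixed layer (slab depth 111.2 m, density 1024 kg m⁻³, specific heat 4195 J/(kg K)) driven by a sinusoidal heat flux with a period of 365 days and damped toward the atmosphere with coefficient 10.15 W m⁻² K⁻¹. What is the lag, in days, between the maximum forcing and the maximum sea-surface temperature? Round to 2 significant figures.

Areal heat capacity C = ρ c_p D = 1024 × 4195 × 111.2 = 4.78×10^8 J/(m²·K).
ω = 2π / 3.15×10^7 s = 1.99×10^-7 s⁻¹.
Phase lag φ = arctan(Cω/λ) = arctan(95.2/10.15) = 1.46 rad.
Time lag = φ / ω = 1.46 / 1.99×10^-7 = 7.35×10^6 s = 85.1 days.

85 days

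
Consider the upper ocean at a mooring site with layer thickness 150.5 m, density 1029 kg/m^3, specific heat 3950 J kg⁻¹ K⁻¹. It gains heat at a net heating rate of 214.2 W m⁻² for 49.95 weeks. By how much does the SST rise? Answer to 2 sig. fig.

11 K

Areal heat capacity C = ρ c_p D = 1029 × 3950 × 150.5 = 6.12×10^8 J/(m²·K).
Net heat input Q = F Δt = 214.2 × (49.95 weeks × 6.048×10^5 s/week) = 6.47×10^9 J/m².
ΔT = Q / C = 6.47×10^9 / 6.12×10^8 = 10.6 K.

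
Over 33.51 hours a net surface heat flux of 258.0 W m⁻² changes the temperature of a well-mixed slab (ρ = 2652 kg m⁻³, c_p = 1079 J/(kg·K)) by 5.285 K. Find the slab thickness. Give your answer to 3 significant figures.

2.06 m

Heat input Q = F Δt = 258.0 × 1.21×10^5 s = 3.11×10^7 J/m².
Required areal heat capacity C = Q / ΔT = 5.89×10^6 J/(m²·K).
Depth D = C / (ρ c_p) = 5.89×10^6 / (2652 × 1079) = 2.06 m.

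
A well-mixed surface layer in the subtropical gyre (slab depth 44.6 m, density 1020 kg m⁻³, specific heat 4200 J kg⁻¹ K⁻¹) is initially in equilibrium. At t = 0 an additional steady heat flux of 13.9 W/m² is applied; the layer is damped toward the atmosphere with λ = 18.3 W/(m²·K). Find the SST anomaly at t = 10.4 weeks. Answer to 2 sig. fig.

0.34 K

Areal heat capacity C = ρ c_p D = 1020 × 4200 × 44.6 = 1.91×10^8 J m⁻² K⁻¹.
τ = C / λ = 1.91×10^8 / 18.3 = 1.04×10^7 s.
Equilibrium anomaly ΔT_eq = F / λ = 13.9 / 18.3 = 0.760 K.
t = 10.4 weeks = 6.29×10^6 s, so t/τ = 0.602.
ΔT(t) = ΔT_eq (1 − e^(−t/τ)) = 0.760 × (1 − e^−0.602) = 0.344 K.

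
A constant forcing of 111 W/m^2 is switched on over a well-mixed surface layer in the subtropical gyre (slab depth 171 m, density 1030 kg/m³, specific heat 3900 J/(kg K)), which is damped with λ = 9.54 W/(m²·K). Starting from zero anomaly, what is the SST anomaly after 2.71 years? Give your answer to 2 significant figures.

8.1 K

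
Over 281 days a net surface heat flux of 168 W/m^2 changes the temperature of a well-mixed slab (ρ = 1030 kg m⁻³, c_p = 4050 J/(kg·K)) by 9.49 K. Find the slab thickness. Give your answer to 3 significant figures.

103 m

Heat input Q = F Δt = 168 × 2.43×10^7 s = 4.08×10^9 J/m².
Required areal heat capacity C = Q / ΔT = 4.30×10^8 J/(m²·K).
Depth D = C / (ρ c_p) = 4.30×10^8 / (1030 × 4050) = 103 m.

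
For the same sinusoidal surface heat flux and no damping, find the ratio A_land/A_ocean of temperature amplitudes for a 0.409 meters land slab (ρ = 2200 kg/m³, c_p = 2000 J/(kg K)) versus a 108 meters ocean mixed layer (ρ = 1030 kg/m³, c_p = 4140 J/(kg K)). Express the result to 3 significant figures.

256

C_ocean = 1030 × 4140 × 108 = 4.61×10^8 J/(m²·K).
C_land = 2200 × 2000 × 0.409 = 1.80×10^6 J/(m²·K).
Undamped amplitude ∝ 1/C, so A_land/A_ocean = C_ocean/C_land = 256.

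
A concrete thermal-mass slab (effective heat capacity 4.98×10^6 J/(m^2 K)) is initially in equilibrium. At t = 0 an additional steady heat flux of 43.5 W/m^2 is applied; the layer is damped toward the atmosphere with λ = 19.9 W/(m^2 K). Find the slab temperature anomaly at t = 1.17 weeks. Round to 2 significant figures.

2.1 K

Areal heat capacity C = 4.98×10^6 J/(m^2 K) (given).
τ = C / λ = 4.98×10^6 / 19.9 = 2.50×10^5 s.
Equilibrium anomaly ΔT_eq = F / λ = 43.5 / 19.9 = 2.19 K.
t = 1.17 weeks = 7.08×10^5 s, so t/τ = 2.83.
ΔT(t) = ΔT_eq (1 − e^(−t/τ)) = 2.19 × (1 − e^−2.83) = 2.06 K.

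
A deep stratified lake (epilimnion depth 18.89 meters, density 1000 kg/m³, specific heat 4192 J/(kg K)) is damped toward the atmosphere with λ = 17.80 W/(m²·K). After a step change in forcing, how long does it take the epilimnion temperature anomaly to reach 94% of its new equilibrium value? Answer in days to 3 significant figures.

Areal heat capacity C = ρ c_p D = 1000 × 4192 × 18.89 = 7.92×10^7 J m⁻² K⁻¹.
τ = C / λ = 7.92×10^7 / 17.80 = 4.45×10^6 s.
Fraction reached: 1 − e^(−t/τ) = 0.94 ⇒ t = −τ ln(1 − 0.94) = τ × 2.81.
t = 1.25×10^7 s = 145 days.

145 days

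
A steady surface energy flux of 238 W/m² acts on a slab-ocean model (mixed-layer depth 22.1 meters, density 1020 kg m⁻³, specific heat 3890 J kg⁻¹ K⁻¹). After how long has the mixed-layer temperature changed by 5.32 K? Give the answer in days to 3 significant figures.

22.7 days

Areal heat capacity C = ρ c_p D = 1020 × 3890 × 22.1 = 8.77×10^7 J m⁻² K⁻¹.
Time required: Δt = C ΔT / F = 8.77×10^7 × 5.32 / 238 = 1.96×10^6 s.
In days: 1.96×10^6 s / (86400 s/day) = 22.7 days.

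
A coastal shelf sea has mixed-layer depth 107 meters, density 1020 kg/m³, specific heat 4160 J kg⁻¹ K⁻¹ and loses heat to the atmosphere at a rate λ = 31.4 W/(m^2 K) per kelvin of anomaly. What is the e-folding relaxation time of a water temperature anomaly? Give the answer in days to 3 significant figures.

167 days

Areal heat capacity C = ρ c_p D = 1020 × 4160 × 107 = 4.54×10^8 J m⁻² K⁻¹.
Relaxation time τ = C / λ = 4.54×10^8 / 31.4 = 1.45×10^7 s.
In days: 1.45×10^7 s / (86400 s/day) = 167 days.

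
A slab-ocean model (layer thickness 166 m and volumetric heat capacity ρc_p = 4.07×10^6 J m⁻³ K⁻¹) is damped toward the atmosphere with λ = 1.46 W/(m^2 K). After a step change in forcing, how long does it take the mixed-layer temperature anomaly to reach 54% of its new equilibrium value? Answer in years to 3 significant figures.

Areal heat capacity C = ρc_p × D = 4.07×10^6 × 166 = 6.76×10^8 J m⁻² K⁻¹.
τ = C / λ = 6.76×10^8 / 1.46 = 4.63×10^8 s.
Fraction reached: 1 − e^(−t/τ) = 0.54 ⇒ t = −τ ln(1 − 0.54) = τ × 0.777.
t = 3.59×10^8 s = 11.4 years.

11.4 years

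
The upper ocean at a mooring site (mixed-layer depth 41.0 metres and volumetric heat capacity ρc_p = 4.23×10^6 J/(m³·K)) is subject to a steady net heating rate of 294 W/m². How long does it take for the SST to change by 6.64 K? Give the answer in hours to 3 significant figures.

1090 hours

Areal heat capacity C = ρc_p × D = 4.23×10^6 × 41.0 = 1.73×10^8 J/(m²·K).
Time required: Δt = C ΔT / F = 1.73×10^8 × 6.64 / 294 = 3.92×10^6 s.
In hours: 3.92×10^6 s / (3600 s/hour) = 1090 hours.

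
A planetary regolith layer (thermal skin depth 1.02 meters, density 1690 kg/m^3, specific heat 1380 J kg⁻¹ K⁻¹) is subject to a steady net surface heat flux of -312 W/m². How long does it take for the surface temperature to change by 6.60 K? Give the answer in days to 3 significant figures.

0.582 days

Areal heat capacity C = ρ c_p D = 1690 × 1380 × 1.02 = 2.38×10^6 J/(m²·K).
Time required: Δt = C ΔT / F = 2.38×10^6 × -6.60 / -312 = 50300 s.
In days: 50300 s / (86400 s/day) = 0.582 days.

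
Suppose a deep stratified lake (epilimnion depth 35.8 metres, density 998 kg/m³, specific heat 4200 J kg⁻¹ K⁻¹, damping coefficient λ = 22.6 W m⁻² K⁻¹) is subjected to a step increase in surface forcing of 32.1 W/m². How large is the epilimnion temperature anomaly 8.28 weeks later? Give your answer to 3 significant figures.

0.752 K

Areal heat capacity C = ρ c_p D = 998 × 4200 × 35.8 = 1.50×10^8 J/(m^2 K).
τ = C / λ = 1.50×10^8 / 22.6 = 6.64×10^6 s.
Equilibrium anomaly ΔT_eq = F / λ = 32.1 / 22.6 = 1.42 K.
t = 8.28 weeks = 5.01×10^6 s, so t/τ = 0.754.
ΔT(t) = ΔT_eq (1 − e^(−t/τ)) = 1.42 × (1 − e^−0.754) = 0.752 K.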